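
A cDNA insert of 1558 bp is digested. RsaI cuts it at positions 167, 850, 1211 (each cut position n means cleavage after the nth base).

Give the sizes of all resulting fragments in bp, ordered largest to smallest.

Linear molecule, 3 cuts → 4 fragments:
  167 − 0 = 167 bp
  850 − 167 = 683 bp
  1211 − 850 = 361 bp
  1558 − 1211 = 347 bp
Sorted largest to smallest: 683, 361, 347, 167 bp.

683, 361, 347, 167 bp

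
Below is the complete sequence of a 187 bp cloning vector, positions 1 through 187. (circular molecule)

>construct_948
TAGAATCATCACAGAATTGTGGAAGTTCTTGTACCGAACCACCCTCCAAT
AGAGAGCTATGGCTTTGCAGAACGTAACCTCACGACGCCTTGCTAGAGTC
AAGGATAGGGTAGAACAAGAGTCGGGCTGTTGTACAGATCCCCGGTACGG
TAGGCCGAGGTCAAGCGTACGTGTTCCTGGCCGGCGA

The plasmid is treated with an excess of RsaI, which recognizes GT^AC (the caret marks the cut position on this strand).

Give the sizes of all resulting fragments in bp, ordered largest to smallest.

101, 51, 22, 13 bp

RsaI sites (GTAC) start at positions 31, 132, 145, 167.
RsaI cuts after base 2 of each site, so after positions 32, 133, 146, 168.
Circular molecule, 4 cuts → 4 fragments:
  33–133 → 101 bp
  134–146 → 13 bp
  147–168 → 22 bp
  169–187 then 1–32 → 19 + 32 = 51 bp
Sorted largest to smallest: 101, 51, 22, 13 bp.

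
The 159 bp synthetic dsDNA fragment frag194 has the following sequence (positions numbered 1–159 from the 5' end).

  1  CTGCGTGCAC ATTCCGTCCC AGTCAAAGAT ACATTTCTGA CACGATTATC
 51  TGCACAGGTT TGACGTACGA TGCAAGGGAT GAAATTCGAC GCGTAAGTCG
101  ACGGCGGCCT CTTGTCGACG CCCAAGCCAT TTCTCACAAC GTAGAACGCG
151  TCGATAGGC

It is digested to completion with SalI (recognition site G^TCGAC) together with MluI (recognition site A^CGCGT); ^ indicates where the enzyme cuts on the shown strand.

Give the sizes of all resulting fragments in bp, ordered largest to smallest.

SalI sites (GTCGAC) start at positions 97, 114.
SalI cuts after the first base of each site, so after positions 97, 114.
MluI sites (ACGCGT) start at positions 89, 146.
MluI cuts after the first base of each site, so after positions 89, 146.
Combined cut positions: 89, 97, 114, 146.
Linear molecule, 4 cuts → 5 fragments:
  1–89 → 89 bp
  90–97 → 8 bp
  98–114 → 17 bp
  115–146 → 32 bp
  147–159 → 13 bp
Sorted largest to smallest: 89, 32, 17, 13, 8 bp.

89, 32, 17, 13, 8 bp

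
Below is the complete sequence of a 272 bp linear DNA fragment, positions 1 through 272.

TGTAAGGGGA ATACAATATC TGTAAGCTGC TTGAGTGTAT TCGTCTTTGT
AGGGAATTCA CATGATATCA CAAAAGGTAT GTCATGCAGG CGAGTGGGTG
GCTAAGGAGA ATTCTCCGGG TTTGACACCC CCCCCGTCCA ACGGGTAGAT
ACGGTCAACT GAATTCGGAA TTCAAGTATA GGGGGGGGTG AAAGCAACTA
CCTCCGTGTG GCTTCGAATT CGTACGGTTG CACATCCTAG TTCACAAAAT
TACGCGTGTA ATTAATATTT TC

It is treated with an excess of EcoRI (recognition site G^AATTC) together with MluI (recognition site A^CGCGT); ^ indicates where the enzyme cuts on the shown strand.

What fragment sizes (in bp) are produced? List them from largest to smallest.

55, 54, 52, 48, 36, 20, 7 bp

EcoRI sites (GAATTC) start at positions 54, 109, 161, 168, 216.
EcoRI cuts after the first base of each site, so after positions 54, 109, 161, 168, 216.
The MluI site (ACGCGT) starts at position 252.
MluI cuts after the first base of each site, so after position 252.
Combined cut positions: 54, 109, 161, 168, 216, 252.
Linear molecule, 6 cuts → 7 fragments:
  1–54 → 54 bp
  55–109 → 55 bp
  110–161 → 52 bp
  162–168 → 7 bp
  169–216 → 48 bp
  217–252 → 36 bp
  253–272 → 20 bp
Sorted largest to smallest: 55, 54, 52, 48, 36, 20, 7 bp.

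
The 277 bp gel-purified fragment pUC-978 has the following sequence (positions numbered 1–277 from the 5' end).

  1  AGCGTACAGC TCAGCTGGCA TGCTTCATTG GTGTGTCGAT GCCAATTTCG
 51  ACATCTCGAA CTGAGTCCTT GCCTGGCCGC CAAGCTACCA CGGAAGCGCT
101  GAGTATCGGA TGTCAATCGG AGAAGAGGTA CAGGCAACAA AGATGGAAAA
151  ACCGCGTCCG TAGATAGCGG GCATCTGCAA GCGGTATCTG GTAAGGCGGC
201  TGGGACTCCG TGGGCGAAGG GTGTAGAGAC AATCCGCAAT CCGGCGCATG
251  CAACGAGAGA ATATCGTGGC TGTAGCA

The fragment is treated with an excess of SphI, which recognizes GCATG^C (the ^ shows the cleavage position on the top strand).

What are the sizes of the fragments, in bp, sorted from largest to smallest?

SphI sites (GCATGC) start at positions 18, 246.
SphI cuts after base 5 of each site (before the last base), so after positions 22, 250.
Linear molecule, 2 cuts → 3 fragments:
  1–22 → 22 bp
  23–250 → 228 bp
  251–277 → 27 bp
Sorted largest to smallest: 228, 27, 22 bp.

228, 27, 22 bp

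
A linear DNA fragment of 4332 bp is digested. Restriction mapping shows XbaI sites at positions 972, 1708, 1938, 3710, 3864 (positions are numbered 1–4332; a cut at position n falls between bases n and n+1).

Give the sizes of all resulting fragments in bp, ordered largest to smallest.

Linear molecule, 5 cuts → 6 fragments:
  972 − 0 = 972 bp
  1708 − 972 = 736 bp
  1938 − 1708 = 230 bp
  3710 − 1938 = 1772 bp
  3864 − 3710 = 154 bp
  4332 − 3864 = 468 bp
Sorted largest to smallest: 1772, 972, 736, 468, 230, 154 bp.

1772, 972, 736, 468, 230, 154 bp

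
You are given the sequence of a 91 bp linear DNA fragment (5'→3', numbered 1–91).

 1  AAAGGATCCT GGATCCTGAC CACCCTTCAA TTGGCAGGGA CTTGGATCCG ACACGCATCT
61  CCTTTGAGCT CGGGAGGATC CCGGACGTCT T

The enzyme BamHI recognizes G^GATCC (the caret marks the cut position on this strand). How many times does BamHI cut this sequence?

GGATCC occurs starting at positions 4, 11, 44, 76.
BamHI cuts at 4 sites.

4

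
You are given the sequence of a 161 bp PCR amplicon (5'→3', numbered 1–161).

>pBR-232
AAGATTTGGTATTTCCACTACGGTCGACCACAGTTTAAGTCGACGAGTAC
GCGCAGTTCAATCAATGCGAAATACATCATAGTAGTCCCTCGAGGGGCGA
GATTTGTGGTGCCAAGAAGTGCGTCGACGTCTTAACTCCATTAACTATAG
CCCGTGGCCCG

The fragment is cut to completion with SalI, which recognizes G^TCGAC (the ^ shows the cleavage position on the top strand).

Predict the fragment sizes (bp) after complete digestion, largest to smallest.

SalI sites (GTCGAC) start at positions 23, 39, 123.
SalI cuts after the first base of each site, so after positions 23, 39, 123.
Linear molecule, 3 cuts → 4 fragments:
  1–23 → 23 bp
  24–39 → 16 bp
  40–123 → 84 bp
  124–161 → 38 bp
Sorted largest to smallest: 84, 38, 23, 16 bp.

84, 38, 23, 16 bp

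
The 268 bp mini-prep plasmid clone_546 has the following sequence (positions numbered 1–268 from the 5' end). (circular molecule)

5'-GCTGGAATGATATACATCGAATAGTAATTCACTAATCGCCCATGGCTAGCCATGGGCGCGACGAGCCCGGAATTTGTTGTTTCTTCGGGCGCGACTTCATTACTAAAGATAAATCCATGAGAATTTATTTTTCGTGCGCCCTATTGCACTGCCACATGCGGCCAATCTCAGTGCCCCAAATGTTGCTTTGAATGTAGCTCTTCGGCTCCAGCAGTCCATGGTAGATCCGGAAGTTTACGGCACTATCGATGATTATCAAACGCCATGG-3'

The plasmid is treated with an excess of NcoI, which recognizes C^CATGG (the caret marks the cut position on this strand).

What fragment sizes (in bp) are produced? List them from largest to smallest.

166, 47, 45, 10 bp

NcoI sites (CCATGG) start at positions 40, 50, 216, 263.
NcoI cuts after the first base of each site, so after positions 40, 50, 216, 263.
Circular molecule, 4 cuts → 4 fragments:
  41–50 → 10 bp
  51–216 → 166 bp
  217–263 → 47 bp
  264–268 then 1–40 → 5 + 40 = 45 bp
Sorted largest to smallest: 166, 47, 45, 10 bp.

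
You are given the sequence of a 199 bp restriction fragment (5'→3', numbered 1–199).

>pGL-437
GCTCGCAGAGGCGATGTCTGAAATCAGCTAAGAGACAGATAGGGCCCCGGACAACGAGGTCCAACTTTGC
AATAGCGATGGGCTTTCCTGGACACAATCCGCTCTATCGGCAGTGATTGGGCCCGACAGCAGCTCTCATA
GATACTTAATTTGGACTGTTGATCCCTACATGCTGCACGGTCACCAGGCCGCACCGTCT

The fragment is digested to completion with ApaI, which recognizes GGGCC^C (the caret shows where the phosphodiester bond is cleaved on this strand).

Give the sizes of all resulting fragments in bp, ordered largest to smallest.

77, 76, 46 bp

ApaI sites (GGGCCC) start at positions 42, 119.
ApaI cuts after base 5 of each site (before the last base), so after positions 46, 123.
Linear molecule, 2 cuts → 3 fragments:
  1–46 → 46 bp
  47–123 → 77 bp
  124–199 → 76 bp
Sorted largest to smallest: 77, 76, 46 bp.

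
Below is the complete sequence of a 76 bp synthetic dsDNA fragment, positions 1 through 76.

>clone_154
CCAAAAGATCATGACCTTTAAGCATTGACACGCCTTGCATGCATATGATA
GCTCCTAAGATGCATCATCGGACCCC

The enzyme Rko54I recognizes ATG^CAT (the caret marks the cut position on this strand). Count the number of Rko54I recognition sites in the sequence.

ATGCAT occurs starting at positions 39, 60.
Rko54I cuts at 2 sites.

2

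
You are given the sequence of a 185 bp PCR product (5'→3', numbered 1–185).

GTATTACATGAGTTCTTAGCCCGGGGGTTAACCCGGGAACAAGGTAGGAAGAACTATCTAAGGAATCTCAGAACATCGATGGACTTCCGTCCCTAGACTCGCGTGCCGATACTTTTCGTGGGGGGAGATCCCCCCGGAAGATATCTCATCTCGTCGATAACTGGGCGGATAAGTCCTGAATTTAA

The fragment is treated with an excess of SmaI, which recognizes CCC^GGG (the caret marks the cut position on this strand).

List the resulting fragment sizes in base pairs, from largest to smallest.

SmaI sites (CCCGGG) start at positions 20, 32.
SmaI cuts after base 3 of each site, so after positions 22, 34.
Linear molecule, 2 cuts → 3 fragments:
  1–22 → 22 bp
  23–34 → 12 bp
  35–185 → 151 bp
Sorted largest to smallest: 151, 22, 12 bp.

151, 22, 12 bp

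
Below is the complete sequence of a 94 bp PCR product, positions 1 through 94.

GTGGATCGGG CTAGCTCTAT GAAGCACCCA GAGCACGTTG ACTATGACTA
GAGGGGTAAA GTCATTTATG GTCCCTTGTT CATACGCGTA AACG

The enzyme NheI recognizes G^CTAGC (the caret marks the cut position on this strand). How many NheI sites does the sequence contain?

1

GCTAGC occurs starting at position 10.
NheI cuts at 1 site.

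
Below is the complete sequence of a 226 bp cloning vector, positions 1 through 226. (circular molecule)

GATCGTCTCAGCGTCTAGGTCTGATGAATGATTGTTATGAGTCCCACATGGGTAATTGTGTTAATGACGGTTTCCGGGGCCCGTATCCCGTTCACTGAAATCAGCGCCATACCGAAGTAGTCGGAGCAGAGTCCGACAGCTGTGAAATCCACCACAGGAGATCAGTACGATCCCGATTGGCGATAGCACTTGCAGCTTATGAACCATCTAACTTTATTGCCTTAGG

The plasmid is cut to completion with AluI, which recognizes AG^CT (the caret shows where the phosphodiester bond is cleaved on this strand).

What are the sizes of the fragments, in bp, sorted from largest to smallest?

170, 56 bp

AluI sites (AGCT) start at positions 138, 194.
AluI cuts after base 2 of each site, so after positions 139, 195.
Circular molecule, 2 cuts → 2 fragments:
  140–195 → 56 bp
  196–226 then 1–139 → 31 + 139 = 170 bp
Sorted largest to smallest: 170, 56 bp.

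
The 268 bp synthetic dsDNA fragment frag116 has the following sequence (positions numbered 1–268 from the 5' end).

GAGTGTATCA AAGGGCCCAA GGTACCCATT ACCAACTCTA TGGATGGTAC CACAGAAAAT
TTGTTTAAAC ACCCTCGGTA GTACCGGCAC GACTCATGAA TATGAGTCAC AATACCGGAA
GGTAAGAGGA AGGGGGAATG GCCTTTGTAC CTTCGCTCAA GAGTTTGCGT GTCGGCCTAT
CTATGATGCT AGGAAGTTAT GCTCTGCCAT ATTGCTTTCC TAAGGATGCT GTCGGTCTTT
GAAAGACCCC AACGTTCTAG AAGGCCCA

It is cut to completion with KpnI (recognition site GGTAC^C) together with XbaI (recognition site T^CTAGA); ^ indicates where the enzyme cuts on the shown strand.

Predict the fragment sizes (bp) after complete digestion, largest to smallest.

206, 25, 25, 12 bp

KpnI sites (GGTACC) start at positions 21, 46.
KpnI cuts after base 5 of each site (before the last base), so after positions 25, 50.
The XbaI site (TCTAGA) starts at position 256.
XbaI cuts after the first base of each site, so after position 256.
Combined cut positions: 25, 50, 256.
Linear molecule, 3 cuts → 4 fragments:
  1–25 → 25 bp
  26–50 → 25 bp
  51–256 → 206 bp
  257–268 → 12 bp
Sorted largest to smallest: 206, 25, 25, 12 bp.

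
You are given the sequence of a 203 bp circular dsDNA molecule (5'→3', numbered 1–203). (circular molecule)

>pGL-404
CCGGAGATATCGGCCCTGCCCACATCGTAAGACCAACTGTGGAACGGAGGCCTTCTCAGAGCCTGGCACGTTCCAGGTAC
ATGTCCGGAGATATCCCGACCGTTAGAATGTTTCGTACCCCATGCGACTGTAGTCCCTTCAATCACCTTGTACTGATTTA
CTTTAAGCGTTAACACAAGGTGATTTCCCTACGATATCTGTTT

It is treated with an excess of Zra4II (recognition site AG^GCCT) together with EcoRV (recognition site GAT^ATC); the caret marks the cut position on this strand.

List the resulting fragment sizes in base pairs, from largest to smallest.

103, 43, 41, 16 bp

The Zra4II site (AGGCCT) starts at position 48.
Zra4II cuts after base 2 of each site, so after position 49.
EcoRV sites (GATATC) start at positions 6, 90, 193.
EcoRV cuts after base 3 of each site, so after positions 8, 92, 195.
Combined cut positions: 8, 49, 92, 195.
Circular molecule, 4 cuts → 4 fragments:
  9–49 → 41 bp
  50–92 → 43 bp
  93–195 → 103 bp
  196–203 then 1–8 → 8 + 8 = 16 bp
Sorted largest to smallest: 103, 43, 41, 16 bp.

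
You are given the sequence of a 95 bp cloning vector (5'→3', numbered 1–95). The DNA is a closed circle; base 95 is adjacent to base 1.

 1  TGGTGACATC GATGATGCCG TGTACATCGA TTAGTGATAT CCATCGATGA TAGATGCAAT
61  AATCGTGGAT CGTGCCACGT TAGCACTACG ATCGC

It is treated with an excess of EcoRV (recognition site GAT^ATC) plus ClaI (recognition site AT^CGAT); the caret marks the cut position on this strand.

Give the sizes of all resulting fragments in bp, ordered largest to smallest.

60, 18, 11, 6 bp

The EcoRV site (GATATC) starts at position 36.
EcoRV cuts after base 3 of each site, so after position 38.
ClaI sites (ATCGAT) start at positions 8, 26, 43.
ClaI cuts after base 2 of each site, so after positions 9, 27, 44.
Combined cut positions: 9, 27, 38, 44.
Circular molecule, 4 cuts → 4 fragments:
  10–27 → 18 bp
  28–38 → 11 bp
  39–44 → 6 bp
  45–95 then 1–9 → 51 + 9 = 60 bp
Sorted largest to smallest: 60, 18, 11, 6 bp.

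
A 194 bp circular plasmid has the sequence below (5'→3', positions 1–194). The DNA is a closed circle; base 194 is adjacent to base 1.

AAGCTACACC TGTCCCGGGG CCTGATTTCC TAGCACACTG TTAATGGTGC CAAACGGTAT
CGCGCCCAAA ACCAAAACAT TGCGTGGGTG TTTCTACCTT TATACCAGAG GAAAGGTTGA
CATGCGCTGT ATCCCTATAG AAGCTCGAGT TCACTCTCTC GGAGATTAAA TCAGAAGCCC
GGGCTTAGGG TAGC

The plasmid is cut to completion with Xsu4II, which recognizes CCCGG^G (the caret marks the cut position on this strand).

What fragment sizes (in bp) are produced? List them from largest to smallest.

Xsu4II sites (CCCGGG) start at positions 14, 178.
Xsu4II cuts after base 5 of each site (before the last base), so after positions 18, 182.
Circular molecule, 2 cuts → 2 fragments:
  19–182 → 164 bp
  183–194 then 1–18 → 12 + 18 = 30 bp
Sorted largest to smallest: 164, 30 bp.

164, 30 bp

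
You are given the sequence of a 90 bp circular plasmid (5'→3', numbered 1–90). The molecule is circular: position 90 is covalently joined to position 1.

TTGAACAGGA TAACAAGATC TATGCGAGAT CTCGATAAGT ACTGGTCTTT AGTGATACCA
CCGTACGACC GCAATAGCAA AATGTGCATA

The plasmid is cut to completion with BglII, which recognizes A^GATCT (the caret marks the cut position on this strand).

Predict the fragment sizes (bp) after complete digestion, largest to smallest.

79, 11 bp

BglII sites (AGATCT) start at positions 16, 27.
BglII cuts after the first base of each site, so after positions 16, 27.
Circular molecule, 2 cuts → 2 fragments:
  17–27 → 11 bp
  28–90 then 1–16 → 63 + 16 = 79 bp
Sorted largest to smallest: 79, 11 bp.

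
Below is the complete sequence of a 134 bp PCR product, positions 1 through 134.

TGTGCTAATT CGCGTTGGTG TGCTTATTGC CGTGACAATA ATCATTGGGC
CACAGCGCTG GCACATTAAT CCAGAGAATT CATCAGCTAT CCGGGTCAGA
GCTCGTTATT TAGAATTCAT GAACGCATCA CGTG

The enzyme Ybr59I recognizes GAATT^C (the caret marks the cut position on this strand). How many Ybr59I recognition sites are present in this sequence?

2

GAATTC occurs starting at positions 76, 113.
Ybr59I cuts at 2 sites.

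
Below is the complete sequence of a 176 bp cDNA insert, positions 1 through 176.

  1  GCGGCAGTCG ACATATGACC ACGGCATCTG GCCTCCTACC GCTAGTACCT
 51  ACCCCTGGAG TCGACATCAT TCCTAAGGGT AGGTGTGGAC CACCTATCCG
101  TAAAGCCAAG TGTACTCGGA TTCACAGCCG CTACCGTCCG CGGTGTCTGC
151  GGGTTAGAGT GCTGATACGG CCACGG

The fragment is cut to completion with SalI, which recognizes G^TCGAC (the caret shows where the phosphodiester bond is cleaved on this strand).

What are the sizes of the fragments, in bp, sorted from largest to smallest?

SalI sites (GTCGAC) start at positions 7, 60.
SalI cuts after the first base of each site, so after positions 7, 60.
Linear molecule, 2 cuts → 3 fragments:
  1–7 → 7 bp
  8–60 → 53 bp
  61–176 → 116 bp
Sorted largest to smallest: 116, 53, 7 bp.

116, 53, 7 bp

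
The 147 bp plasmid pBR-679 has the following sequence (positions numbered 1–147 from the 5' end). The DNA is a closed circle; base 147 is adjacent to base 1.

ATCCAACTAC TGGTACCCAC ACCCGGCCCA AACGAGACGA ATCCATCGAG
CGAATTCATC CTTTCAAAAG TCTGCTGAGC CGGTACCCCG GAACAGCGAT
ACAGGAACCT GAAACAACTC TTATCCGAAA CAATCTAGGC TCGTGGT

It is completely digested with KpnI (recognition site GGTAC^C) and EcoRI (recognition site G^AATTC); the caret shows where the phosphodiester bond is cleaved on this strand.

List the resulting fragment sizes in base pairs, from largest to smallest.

KpnI sites (GGTACC) start at positions 12, 82.
KpnI cuts after base 5 of each site (before the last base), so after positions 16, 86.
The EcoRI site (GAATTC) starts at position 52.
EcoRI cuts after the first base of each site, so after position 52.
Combined cut positions: 16, 52, 86.
Circular molecule, 3 cuts → 3 fragments:
  17–52 → 36 bp
  53–86 → 34 bp
  87–147 then 1–16 → 61 + 16 = 77 bp
Sorted largest to smallest: 77, 36, 34 bp.

77, 36, 34 bp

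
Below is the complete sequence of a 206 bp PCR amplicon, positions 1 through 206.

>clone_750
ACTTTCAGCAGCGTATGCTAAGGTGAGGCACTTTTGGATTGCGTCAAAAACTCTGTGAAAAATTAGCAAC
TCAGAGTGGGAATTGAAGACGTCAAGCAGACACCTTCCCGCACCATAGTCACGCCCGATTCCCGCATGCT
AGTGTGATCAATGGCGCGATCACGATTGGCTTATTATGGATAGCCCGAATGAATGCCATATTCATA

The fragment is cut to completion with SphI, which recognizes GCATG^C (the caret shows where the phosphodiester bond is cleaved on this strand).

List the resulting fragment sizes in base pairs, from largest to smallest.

The SphI site (GCATGC) starts at position 134.
SphI cuts after base 5 of each site (before the last base), so after position 138.
Linear molecule, 1 cut → 2 fragments:
  1–138 → 138 bp
  139–206 → 68 bp
Sorted largest to smallest: 138, 68 bp.

138, 68 bp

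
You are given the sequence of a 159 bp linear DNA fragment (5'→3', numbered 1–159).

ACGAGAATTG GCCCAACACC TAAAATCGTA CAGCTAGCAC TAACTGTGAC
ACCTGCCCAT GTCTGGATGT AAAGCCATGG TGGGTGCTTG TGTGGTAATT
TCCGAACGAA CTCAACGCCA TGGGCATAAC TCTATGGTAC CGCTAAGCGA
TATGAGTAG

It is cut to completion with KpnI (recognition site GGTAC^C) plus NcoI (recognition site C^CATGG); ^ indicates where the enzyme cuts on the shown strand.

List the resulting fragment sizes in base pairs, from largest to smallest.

75, 43, 22, 19 bp

The KpnI site (GGTACC) starts at position 136.
KpnI cuts after base 5 of each site (before the last base), so after position 140.
NcoI sites (CCATGG) start at positions 75, 118.
NcoI cuts after the first base of each site, so after positions 75, 118.
Combined cut positions: 75, 118, 140.
Linear molecule, 3 cuts → 4 fragments:
  1–75 → 75 bp
  76–118 → 43 bp
  119–140 → 22 bp
  141–159 → 19 bp
Sorted largest to smallest: 75, 43, 22, 19 bp.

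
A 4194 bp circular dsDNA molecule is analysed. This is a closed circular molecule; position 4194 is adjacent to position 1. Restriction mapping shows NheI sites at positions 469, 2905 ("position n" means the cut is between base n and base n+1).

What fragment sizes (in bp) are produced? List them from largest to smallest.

2436, 1758 bp

Circular molecule, 2 cuts → 2 fragments:
  2905 − 469 = 2436 bp
  wrap: 4194 − 2905 + 469 = 1758 bp
Sorted largest to smallest: 2436, 1758 bp.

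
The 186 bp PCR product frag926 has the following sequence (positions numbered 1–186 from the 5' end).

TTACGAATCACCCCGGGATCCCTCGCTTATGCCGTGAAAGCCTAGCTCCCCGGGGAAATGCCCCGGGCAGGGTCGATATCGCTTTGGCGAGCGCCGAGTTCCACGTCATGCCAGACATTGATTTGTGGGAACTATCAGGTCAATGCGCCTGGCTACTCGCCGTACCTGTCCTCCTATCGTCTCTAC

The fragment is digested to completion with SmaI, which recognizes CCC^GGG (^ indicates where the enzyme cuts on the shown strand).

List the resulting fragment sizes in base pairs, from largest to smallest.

SmaI sites (CCCGGG) start at positions 12, 49, 62.
SmaI cuts after base 3 of each site, so after positions 14, 51, 64.
Linear molecule, 3 cuts → 4 fragments:
  1–14 → 14 bp
  15–51 → 37 bp
  52–64 → 13 bp
  65–186 → 122 bp
Sorted largest to smallest: 122, 37, 14, 13 bp.

122, 37, 14, 13 bp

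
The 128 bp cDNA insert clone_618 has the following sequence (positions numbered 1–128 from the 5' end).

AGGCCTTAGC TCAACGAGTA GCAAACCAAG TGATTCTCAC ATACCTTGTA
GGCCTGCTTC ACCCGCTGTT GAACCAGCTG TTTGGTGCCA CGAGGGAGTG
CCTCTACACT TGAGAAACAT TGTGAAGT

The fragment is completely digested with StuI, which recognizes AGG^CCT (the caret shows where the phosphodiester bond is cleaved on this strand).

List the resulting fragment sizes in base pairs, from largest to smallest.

76, 49, 3 bp

StuI sites (AGGCCT) start at positions 1, 50.
StuI cuts after base 3 of each site, so after positions 3, 52.
Linear molecule, 2 cuts → 3 fragments:
  1–3 → 3 bp
  4–52 → 49 bp
  53–128 → 76 bp
Sorted largest to smallest: 76, 49, 3 bp.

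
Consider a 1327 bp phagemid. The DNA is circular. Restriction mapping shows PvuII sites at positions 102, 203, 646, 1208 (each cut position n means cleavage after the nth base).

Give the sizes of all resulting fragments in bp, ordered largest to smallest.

Circular molecule, 4 cuts → 4 fragments:
  203 − 102 = 101 bp
  646 − 203 = 443 bp
  1208 − 646 = 562 bp
  wrap: 1327 − 1208 + 102 = 221 bp
Sorted largest to smallest: 562, 443, 221, 101 bp.

562, 443, 221, 101 bp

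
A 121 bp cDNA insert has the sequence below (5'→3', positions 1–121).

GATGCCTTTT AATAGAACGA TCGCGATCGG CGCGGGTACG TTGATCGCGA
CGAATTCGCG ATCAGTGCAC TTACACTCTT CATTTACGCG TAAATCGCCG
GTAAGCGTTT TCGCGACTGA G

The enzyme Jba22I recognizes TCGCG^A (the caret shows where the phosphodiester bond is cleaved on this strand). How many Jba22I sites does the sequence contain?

4

TCGCGA occurs starting at positions 21, 45, 56, 111.
Jba22I cuts at 4 sites.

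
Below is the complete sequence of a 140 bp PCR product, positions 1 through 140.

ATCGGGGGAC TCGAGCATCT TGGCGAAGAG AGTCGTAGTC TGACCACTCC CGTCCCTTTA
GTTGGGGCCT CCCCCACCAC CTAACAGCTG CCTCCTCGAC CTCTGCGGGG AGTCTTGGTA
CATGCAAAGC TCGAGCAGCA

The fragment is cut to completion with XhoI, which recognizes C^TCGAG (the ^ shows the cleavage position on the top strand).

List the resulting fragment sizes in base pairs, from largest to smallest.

120, 10, 10 bp

XhoI sites (CTCGAG) start at positions 10, 130.
XhoI cuts after the first base of each site, so after positions 10, 130.
Linear molecule, 2 cuts → 3 fragments:
  1–10 → 10 bp
  11–130 → 120 bp
  131–140 → 10 bp
Sorted largest to smallest: 120, 10, 10 bp.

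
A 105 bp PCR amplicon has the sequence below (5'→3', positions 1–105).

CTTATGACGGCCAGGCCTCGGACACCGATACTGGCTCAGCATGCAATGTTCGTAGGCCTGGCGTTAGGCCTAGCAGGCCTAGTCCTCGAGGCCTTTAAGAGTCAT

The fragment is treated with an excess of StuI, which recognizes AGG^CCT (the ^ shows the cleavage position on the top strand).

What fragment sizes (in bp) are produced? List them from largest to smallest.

41, 15, 14, 14, 12, 9 bp

StuI sites (AGGCCT) start at positions 13, 54, 66, 75, 89.
StuI cuts after base 3 of each site, so after positions 15, 56, 68, 77, 91.
Linear molecule, 5 cuts → 6 fragments:
  1–15 → 15 bp
  16–56 → 41 bp
  57–68 → 12 bp
  69–77 → 9 bp
  78–91 → 14 bp
  92–105 → 14 bp
Sorted largest to smallest: 41, 15, 14, 14, 12, 9 bp.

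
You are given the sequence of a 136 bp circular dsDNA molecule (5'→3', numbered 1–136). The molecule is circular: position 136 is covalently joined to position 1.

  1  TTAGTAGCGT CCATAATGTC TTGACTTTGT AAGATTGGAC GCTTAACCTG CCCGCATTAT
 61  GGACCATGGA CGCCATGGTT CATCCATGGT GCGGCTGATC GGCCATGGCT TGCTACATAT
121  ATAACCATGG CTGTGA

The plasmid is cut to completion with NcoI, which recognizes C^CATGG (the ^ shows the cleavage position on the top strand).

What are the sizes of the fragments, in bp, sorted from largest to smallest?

NcoI sites (CCATGG) start at positions 64, 73, 84, 103, 125.
NcoI cuts after the first base of each site, so after positions 64, 73, 84, 103, 125.
Circular molecule, 5 cuts → 5 fragments:
  65–73 → 9 bp
  74–84 → 11 bp
  85–103 → 19 bp
  104–125 → 22 bp
  126–136 then 1–64 → 11 + 64 = 75 bp
Sorted largest to smallest: 75, 22, 19, 11, 9 bp.

75, 22, 19, 11, 9 bp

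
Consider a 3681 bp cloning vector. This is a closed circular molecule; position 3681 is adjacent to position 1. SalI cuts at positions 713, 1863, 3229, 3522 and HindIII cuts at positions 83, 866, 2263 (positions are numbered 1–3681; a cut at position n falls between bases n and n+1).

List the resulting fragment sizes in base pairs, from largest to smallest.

997, 966, 630, 400, 293, 242, 153 bp

Combined cut positions (sorted): 83, 713, 866, 1863, 2263, 3229, 3522.
Circular molecule, 7 cuts → 7 fragments:
  713 − 83 = 630 bp
  866 − 713 = 153 bp
  1863 − 866 = 997 bp
  2263 − 1863 = 400 bp
  3229 − 2263 = 966 bp
  3522 − 3229 = 293 bp
  wrap: 3681 − 3522 + 83 = 242 bp
Sorted largest to smallest: 997, 966, 630, 400, 293, 242, 153 bp.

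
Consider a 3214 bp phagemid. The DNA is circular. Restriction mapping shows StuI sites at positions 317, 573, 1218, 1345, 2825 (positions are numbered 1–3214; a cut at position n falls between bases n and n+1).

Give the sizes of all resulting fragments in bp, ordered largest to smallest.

Circular molecule, 5 cuts → 5 fragments:
  573 − 317 = 256 bp
  1218 − 573 = 645 bp
  1345 − 1218 = 127 bp
  2825 − 1345 = 1480 bp
  wrap: 3214 − 2825 + 317 = 706 bp
Sorted largest to smallest: 1480, 706, 645, 256, 127 bp.

1480, 706, 645, 256, 127 bp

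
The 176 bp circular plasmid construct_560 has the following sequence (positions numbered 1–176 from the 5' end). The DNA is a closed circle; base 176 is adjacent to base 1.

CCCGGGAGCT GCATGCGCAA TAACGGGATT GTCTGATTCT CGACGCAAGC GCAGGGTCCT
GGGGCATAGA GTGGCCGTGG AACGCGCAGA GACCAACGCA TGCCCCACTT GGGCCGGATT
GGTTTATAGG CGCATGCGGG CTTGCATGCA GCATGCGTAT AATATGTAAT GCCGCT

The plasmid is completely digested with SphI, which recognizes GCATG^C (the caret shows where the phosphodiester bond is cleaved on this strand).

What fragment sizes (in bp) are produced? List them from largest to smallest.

87, 36, 34, 12, 7 bp

SphI sites (GCATGC) start at positions 11, 98, 132, 144, 151.
SphI cuts after base 5 of each site (before the last base), so after positions 15, 102, 136, 148, 155.
Circular molecule, 5 cuts → 5 fragments:
  16–102 → 87 bp
  103–136 → 34 bp
  137–148 → 12 bp
  149–155 → 7 bp
  156–176 then 1–15 → 21 + 15 = 36 bp
Sorted largest to smallest: 87, 36, 34, 12, 7 bp.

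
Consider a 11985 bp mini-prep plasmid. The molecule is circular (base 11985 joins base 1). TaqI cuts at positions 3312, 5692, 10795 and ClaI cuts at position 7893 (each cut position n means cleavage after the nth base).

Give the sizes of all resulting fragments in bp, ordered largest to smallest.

Combined cut positions (sorted): 3312, 5692, 7893, 10795.
Circular molecule, 4 cuts → 4 fragments:
  5692 − 3312 = 2380 bp
  7893 − 5692 = 2201 bp
  10795 − 7893 = 2902 bp
  wrap: 11985 − 10795 + 3312 = 4502 bp
Sorted largest to smallest: 4502, 2902, 2380, 2201 bp.

4502, 2902, 2380, 2201 bp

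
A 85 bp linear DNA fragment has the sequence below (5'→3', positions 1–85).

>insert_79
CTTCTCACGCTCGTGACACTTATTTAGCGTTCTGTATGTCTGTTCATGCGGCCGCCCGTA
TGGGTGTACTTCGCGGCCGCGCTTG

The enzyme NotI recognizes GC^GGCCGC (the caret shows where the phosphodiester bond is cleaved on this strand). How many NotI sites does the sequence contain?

2

GCGGCCGC occurs starting at positions 48, 73.
NotI cuts at 2 sites.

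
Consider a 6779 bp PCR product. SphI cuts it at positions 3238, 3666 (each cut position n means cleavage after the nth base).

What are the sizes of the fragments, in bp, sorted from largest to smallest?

3238, 3113, 428 bp

Linear molecule, 2 cuts → 3 fragments:
  3238 − 0 = 3238 bp
  3666 − 3238 = 428 bp
  6779 − 3666 = 3113 bp
Sorted largest to smallest: 3238, 3113, 428 bp.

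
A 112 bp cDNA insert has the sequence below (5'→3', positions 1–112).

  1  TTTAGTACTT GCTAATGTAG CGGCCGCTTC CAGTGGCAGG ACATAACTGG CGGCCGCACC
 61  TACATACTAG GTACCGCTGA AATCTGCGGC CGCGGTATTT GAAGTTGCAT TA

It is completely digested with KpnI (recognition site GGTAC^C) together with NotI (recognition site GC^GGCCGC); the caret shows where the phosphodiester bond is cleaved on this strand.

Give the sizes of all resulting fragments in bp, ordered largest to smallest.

30, 25, 23, 21, 13 bp

The KpnI site (GGTACC) starts at position 70.
KpnI cuts after base 5 of each site (before the last base), so after position 74.
NotI sites (GCGGCCGC) start at positions 20, 50, 86.
NotI cuts after base 2 of each site, so after positions 21, 51, 87.
Combined cut positions: 21, 51, 74, 87.
Linear molecule, 4 cuts → 5 fragments:
  1–21 → 21 bp
  22–51 → 30 bp
  52–74 → 23 bp
  75–87 → 13 bp
  88–112 → 25 bp
Sorted largest to smallest: 30, 25, 23, 21, 13 bp.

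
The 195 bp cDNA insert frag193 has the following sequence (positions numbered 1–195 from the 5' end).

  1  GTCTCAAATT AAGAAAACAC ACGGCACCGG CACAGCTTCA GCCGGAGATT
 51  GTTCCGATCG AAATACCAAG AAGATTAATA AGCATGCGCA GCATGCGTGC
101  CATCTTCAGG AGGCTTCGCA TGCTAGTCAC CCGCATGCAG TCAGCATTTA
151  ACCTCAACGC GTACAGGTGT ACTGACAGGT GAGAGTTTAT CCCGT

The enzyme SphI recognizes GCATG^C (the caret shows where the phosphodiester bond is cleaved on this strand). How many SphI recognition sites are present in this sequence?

4

GCATGC occurs starting at positions 82, 91, 118, 133.
SphI cuts at 4 sites.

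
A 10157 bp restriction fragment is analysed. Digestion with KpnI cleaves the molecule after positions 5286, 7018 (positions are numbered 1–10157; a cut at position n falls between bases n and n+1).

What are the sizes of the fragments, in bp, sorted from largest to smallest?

5286, 3139, 1732 bp

Linear molecule, 2 cuts → 3 fragments:
  5286 − 0 = 5286 bp
  7018 − 5286 = 1732 bp
  10157 − 7018 = 3139 bp
Sorted largest to smallest: 5286, 3139, 1732 bp.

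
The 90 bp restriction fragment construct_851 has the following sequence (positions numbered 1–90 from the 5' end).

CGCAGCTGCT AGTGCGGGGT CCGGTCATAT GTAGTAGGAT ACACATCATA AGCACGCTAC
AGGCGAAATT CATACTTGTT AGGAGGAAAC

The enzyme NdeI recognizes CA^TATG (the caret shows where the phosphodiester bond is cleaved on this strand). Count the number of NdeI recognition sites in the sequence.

1

CATATG occurs starting at position 26.
NdeI cuts at 1 site.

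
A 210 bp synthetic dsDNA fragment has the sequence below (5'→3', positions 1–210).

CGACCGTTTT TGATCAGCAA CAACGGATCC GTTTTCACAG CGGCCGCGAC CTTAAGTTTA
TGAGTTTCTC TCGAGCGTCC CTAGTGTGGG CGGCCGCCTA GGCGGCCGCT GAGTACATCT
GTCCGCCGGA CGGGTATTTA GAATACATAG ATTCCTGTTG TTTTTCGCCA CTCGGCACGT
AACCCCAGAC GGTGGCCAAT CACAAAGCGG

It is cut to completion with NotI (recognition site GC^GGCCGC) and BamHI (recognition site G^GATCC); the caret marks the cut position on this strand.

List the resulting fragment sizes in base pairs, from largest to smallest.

107, 50, 25, 16, 12 bp

NotI sites (GCGGCCGC) start at positions 40, 90, 102.
NotI cuts after base 2 of each site, so after positions 41, 91, 103.
The BamHI site (GGATCC) starts at position 25.
BamHI cuts after the first base of each site, so after position 25.
Combined cut positions: 25, 41, 91, 103.
Linear molecule, 4 cuts → 5 fragments:
  1–25 → 25 bp
  26–41 → 16 bp
  42–91 → 50 bp
  92–103 → 12 bp
  104–210 → 107 bp
Sorted largest to smallest: 107, 50, 25, 16, 12 bp.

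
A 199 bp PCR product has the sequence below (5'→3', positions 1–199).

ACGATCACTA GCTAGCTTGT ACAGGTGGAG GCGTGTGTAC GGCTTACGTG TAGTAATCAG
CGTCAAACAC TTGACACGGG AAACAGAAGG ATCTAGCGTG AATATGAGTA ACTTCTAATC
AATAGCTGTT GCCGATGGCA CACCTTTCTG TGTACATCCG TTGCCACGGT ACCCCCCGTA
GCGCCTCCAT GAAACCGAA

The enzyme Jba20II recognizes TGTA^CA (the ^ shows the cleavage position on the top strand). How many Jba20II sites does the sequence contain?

2

TGTACA occurs starting at positions 18, 151.
Jba20II cuts at 2 sites.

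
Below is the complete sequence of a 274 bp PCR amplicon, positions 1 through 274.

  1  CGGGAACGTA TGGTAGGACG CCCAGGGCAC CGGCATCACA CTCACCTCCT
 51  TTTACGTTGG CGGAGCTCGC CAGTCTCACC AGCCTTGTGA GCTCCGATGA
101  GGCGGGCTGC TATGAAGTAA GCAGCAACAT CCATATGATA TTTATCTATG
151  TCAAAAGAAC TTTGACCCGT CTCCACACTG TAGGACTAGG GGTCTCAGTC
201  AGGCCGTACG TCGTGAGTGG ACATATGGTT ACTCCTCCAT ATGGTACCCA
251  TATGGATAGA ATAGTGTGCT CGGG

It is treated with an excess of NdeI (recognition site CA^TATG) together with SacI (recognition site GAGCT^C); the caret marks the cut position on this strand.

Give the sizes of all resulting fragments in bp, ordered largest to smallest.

90, 67, 40, 26, 24, 16, 11 bp

NdeI sites (CATATG) start at positions 132, 222, 238, 249.
NdeI cuts after base 2 of each site, so after positions 133, 223, 239, 250.
SacI sites (GAGCTC) start at positions 63, 89.
SacI cuts after base 5 of each site (before the last base), so after positions 67, 93.
Combined cut positions: 67, 93, 133, 223, 239, 250.
Linear molecule, 6 cuts → 7 fragments:
  1–67 → 67 bp
  68–93 → 26 bp
  94–133 → 40 bp
  134–223 → 90 bp
  224–239 → 16 bp
  240–250 → 11 bp
  251–274 → 24 bp
Sorted largest to smallest: 90, 67, 40, 26, 24, 16, 11 bp.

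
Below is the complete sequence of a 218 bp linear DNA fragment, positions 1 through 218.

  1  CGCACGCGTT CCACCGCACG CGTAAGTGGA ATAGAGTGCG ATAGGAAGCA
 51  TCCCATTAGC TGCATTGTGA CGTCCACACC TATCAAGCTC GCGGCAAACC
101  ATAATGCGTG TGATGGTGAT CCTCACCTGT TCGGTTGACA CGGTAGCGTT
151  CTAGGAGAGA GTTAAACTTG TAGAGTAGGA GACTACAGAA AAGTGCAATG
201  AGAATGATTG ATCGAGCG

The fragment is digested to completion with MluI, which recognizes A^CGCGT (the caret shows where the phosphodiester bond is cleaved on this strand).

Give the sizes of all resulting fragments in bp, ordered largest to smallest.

MluI sites (ACGCGT) start at positions 4, 18.
MluI cuts after the first base of each site, so after positions 4, 18.
Linear molecule, 2 cuts → 3 fragments:
  1–4 → 4 bp
  5–18 → 14 bp
  19–218 → 200 bp
Sorted largest to smallest: 200, 14, 4 bp.

200, 14, 4 bp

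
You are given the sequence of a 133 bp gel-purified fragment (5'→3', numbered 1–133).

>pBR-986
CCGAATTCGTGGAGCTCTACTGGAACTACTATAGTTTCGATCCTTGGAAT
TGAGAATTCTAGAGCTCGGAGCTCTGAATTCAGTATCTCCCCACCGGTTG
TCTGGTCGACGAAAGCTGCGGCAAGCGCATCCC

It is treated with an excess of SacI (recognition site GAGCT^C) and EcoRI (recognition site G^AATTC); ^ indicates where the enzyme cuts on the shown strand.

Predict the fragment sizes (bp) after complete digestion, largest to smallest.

SacI sites (GAGCTC) start at positions 12, 62, 69.
SacI cuts after base 5 of each site (before the last base), so after positions 16, 66, 73.
EcoRI sites (GAATTC) start at positions 3, 54, 76.
EcoRI cuts after the first base of each site, so after positions 3, 54, 76.
Combined cut positions: 3, 16, 54, 66, 73, 76.
Linear molecule, 6 cuts → 7 fragments:
  1–3 → 3 bp
  4–16 → 13 bp
  17–54 → 38 bp
  55–66 → 12 bp
  67–73 → 7 bp
  74–76 → 3 bp
  77–133 → 57 bp
Sorted largest to smallest: 57, 38, 13, 12, 7, 3, 3 bp.

57, 38, 13, 12, 7, 3, 3 bp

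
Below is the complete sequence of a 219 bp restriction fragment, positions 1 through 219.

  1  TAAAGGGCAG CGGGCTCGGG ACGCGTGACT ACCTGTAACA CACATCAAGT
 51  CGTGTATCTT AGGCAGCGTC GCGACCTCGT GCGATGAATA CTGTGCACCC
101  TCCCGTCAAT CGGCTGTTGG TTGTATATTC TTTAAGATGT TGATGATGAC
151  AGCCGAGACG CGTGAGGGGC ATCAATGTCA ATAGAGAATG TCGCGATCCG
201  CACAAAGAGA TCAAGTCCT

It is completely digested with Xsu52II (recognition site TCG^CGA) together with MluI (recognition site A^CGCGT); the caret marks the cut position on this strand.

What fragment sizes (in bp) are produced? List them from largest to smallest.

87, 50, 35, 26, 21 bp

Xsu52II sites (TCGCGA) start at positions 69, 191.
Xsu52II cuts after base 3 of each site, so after positions 71, 193.
MluI sites (ACGCGT) start at positions 21, 158.
MluI cuts after the first base of each site, so after positions 21, 158.
Combined cut positions: 21, 71, 158, 193.
Linear molecule, 4 cuts → 5 fragments:
  1–21 → 21 bp
  22–71 → 50 bp
  72–158 → 87 bp
  159–193 → 35 bp
  194–219 → 26 bp
Sorted largest to smallest: 87, 50, 35, 26, 21 bp.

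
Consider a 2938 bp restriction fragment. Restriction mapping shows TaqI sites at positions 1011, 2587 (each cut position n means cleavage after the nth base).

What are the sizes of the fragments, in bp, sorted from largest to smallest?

1576, 1011, 351 bp

Linear molecule, 2 cuts → 3 fragments:
  1011 − 0 = 1011 bp
  2587 − 1011 = 1576 bp
  2938 − 2587 = 351 bp
Sorted largest to smallest: 1576, 1011, 351 bp.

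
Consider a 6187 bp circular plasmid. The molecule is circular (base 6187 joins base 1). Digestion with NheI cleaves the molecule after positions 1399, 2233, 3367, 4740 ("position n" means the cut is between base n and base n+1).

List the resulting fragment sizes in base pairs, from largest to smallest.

2846, 1373, 1134, 834 bp

Circular molecule, 4 cuts → 4 fragments:
  2233 − 1399 = 834 bp
  3367 − 2233 = 1134 bp
  4740 − 3367 = 1373 bp
  wrap: 6187 − 4740 + 1399 = 2846 bp
Sorted largest to smallest: 2846, 1373, 1134, 834 bp.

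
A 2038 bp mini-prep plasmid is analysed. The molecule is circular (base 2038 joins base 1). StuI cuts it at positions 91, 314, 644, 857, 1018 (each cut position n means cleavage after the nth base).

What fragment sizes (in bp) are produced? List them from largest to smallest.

Circular molecule, 5 cuts → 5 fragments:
  314 − 91 = 223 bp
  644 − 314 = 330 bp
  857 − 644 = 213 bp
  1018 − 857 = 161 bp
  wrap: 2038 − 1018 + 91 = 1111 bp
Sorted largest to smallest: 1111, 330, 223, 213, 161 bp.

1111, 330, 223, 213, 161 bp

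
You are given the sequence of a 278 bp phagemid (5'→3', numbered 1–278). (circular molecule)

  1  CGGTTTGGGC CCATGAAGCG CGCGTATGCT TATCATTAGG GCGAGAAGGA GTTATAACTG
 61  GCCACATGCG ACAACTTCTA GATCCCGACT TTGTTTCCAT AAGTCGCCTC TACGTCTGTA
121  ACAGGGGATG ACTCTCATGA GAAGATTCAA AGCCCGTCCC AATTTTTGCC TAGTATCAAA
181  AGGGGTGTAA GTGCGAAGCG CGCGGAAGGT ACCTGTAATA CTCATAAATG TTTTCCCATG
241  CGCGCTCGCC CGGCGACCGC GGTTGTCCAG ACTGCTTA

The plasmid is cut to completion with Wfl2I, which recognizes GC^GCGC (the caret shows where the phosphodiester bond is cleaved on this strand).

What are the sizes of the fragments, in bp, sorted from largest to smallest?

Wfl2I sites (GCGCGC) start at positions 18, 198, 240.
Wfl2I cuts after base 2 of each site, so after positions 19, 199, 241.
Circular molecule, 3 cuts → 3 fragments:
  20–199 → 180 bp
  200–241 → 42 bp
  242–278 then 1–19 → 37 + 19 = 56 bp
Sorted largest to smallest: 180, 56, 42 bp.

180, 56, 42 bp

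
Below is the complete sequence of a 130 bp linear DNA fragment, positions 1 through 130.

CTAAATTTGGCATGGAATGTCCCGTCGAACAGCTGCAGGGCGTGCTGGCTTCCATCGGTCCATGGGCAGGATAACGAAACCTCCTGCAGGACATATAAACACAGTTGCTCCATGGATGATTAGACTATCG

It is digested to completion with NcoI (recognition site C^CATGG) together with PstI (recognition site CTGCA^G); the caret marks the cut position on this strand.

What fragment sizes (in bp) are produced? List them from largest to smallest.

NcoI sites (CCATGG) start at positions 60, 110.
NcoI cuts after the first base of each site, so after positions 60, 110.
PstI sites (CTGCAG) start at positions 33, 84.
PstI cuts after base 5 of each site (before the last base), so after positions 37, 88.
Combined cut positions: 37, 60, 88, 110.
Linear molecule, 4 cuts → 5 fragments:
  1–37 → 37 bp
  38–60 → 23 bp
  61–88 → 28 bp
  89–110 → 22 bp
  111–130 → 20 bp
Sorted largest to smallest: 37, 28, 23, 22, 20 bp.

37, 28, 23, 22, 20 bp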